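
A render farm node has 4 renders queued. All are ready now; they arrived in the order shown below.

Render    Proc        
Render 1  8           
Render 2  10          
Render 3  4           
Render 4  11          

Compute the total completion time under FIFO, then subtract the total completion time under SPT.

FIFO (arrival order): Render 1 Render 2 Render 3 Render 4.
Render 1: 0→8
Render 2: 8→18
Render 3: 18→22
Render 4: 22→33
Sum = 8+18+22+33 = 81.
SPT (increasing processing time): Render 3 Render 1 Render 2 Render 4.
Render 3: 0→4
Render 1: 4→12
Render 2: 12→22
Render 4: 22→33
Sum = 4+12+22+33 = 71.
Difference = 81 − 71 = 10.

10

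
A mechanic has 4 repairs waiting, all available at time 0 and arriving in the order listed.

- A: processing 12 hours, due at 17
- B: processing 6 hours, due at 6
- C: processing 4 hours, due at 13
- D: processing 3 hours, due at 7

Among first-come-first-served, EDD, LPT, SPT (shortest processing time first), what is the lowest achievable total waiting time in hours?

FIFO (arrival order): A B C D.
A: waits 0, runs 0→12
B: waits 12, runs 12→18
C: waits 18, runs 18→22
D: waits 22, runs 22→25
Sum = 0+12+18+22 = 52.
EDD (increasing due date): B D C A.
B: waits 0, runs 0→6
D: waits 6, runs 6→9
C: waits 9, runs 9→13
A: waits 13, runs 13→25
Sum = 0+6+9+13 = 28.
LPT (decreasing processing time): A B C D.
A: waits 0, runs 0→12
B: waits 12, runs 12→18
C: waits 18, runs 18→22
D: waits 22, runs 22→25
Sum = 0+12+18+22 = 52.
SPT (increasing processing time): D C B A.
D: waits 0, runs 0→3
C: waits 3, runs 3→7
B: waits 7, runs 7→13
A: waits 13, runs 13→25
Sum = 0+3+7+13 = 23.
FIFO 52, EDD 28, LPT 52, SPT 23 → minimum 23.

23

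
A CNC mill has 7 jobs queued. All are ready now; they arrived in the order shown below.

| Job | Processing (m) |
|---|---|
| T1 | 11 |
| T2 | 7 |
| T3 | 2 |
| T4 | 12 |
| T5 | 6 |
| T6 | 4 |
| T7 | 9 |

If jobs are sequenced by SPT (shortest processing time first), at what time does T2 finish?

19

SPT (increasing processing time): T3 T6 T5 T2 T7 T1 T4.
T3: 0→2
T6: 2→6
T5: 6→12
T2: 12→19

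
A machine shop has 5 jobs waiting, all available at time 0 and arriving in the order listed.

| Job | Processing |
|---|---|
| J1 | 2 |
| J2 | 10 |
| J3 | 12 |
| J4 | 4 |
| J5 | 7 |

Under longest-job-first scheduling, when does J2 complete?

LPT (decreasing processing time): J3 J2 J5 J4 J1.
J3: 0→12
J2: 12→22

22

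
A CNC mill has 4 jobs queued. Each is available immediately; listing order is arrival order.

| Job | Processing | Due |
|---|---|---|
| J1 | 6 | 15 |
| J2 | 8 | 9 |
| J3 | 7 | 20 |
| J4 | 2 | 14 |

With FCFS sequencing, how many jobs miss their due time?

3

FIFO (arrival order): J1 J2 J3 J4.
J1: 0→6, due 15, tardiness 0
J2: 6→14, due 9, tardiness 5
J3: 14→21, due 20, tardiness 1
J4: 21→23, due 14, tardiness 9
Late jobs: 3.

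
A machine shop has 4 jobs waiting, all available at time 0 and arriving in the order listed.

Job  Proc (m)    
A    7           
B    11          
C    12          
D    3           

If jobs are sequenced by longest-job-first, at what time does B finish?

23

LPT (decreasing processing time): C B A D.
C: 0→12
B: 12→23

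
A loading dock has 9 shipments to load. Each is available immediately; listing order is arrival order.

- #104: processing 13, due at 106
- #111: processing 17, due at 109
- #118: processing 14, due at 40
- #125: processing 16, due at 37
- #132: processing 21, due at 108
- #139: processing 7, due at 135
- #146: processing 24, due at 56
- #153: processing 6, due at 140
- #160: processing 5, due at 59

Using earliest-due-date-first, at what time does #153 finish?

123

EDD (increasing due date): #125 #118 #146 #160 #104 #132 #111 #139 #153.
#125: 0→16
#118: 16→30
#146: 30→54
#160: 54→59
#104: 59→72
#132: 72→93
#111: 93→110
#139: 110→117
#153: 117→123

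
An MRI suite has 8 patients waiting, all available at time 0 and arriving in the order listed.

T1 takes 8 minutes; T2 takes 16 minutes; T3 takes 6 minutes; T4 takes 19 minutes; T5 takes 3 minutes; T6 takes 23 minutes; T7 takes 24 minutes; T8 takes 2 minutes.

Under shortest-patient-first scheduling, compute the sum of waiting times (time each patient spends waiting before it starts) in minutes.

SPT (increasing processing time): T8 T5 T3 T1 T2 T4 T6 T7.
T8: waits 0, runs 0→2
T5: waits 2, runs 2→5
T3: waits 5, runs 5→11
T1: waits 11, runs 11→19
T2: waits 19, runs 19→35
T4: waits 35, runs 35→54
T6: waits 54, runs 54→77
T7: waits 77, runs 77→101
Sum = 0+2+5+11+19+35+54+77 = 203.

203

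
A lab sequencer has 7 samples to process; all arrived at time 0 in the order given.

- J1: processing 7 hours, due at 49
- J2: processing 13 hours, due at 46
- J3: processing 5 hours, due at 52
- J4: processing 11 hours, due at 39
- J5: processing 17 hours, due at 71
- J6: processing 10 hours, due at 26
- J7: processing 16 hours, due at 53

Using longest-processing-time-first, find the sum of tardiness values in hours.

111

LPT (decreasing processing time): J5 J7 J2 J4 J6 J1 J3.
J5: 0→17, due 71, tardiness 0
J7: 17→33, due 53, tardiness 0
J2: 33→46, due 46, tardiness 0
J4: 46→57, due 39, tardiness 18
J6: 57→67, due 26, tardiness 41
J1: 67→74, due 49, tardiness 25
J3: 74→79, due 52, tardiness 27
Sum = 0+0+0+18+41+25+27 = 111.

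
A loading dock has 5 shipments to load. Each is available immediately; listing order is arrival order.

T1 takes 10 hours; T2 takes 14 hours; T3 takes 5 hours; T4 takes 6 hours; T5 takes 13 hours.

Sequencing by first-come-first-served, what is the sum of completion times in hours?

146

FIFO (arrival order): T1 T2 T3 T4 T5.
T1: 0→10
T2: 10→24
T3: 24→29
T4: 29→35
T5: 35→48
Sum = 10+24+29+35+48 = 146.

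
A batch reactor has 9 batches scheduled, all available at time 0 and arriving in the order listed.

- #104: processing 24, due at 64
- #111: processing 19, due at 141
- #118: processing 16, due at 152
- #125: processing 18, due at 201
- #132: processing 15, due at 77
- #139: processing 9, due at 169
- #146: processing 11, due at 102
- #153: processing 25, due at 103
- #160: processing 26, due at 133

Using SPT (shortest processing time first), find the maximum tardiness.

48

SPT (increasing processing time): #139 #146 #132 #118 #125 #111 #104 #153 #160.
#139: 0→9, due 169, tardiness 0
#146: 9→20, due 102, tardiness 0
#132: 20→35, due 77, tardiness 0
#118: 35→51, due 152, tardiness 0
#125: 51→69, due 201, tardiness 0
#111: 69→88, due 141, tardiness 0
#104: 88→112, due 64, tardiness 48
#153: 112→137, due 103, tardiness 34
#160: 137→163, due 133, tardiness 30
Maximum = 48.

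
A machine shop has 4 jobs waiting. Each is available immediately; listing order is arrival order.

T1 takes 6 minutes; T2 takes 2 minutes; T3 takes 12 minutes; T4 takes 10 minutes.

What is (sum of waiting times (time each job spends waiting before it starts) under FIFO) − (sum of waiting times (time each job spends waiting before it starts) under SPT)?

FIFO (arrival order): T1 T2 T3 T4.
T1: waits 0, runs 0→6
T2: waits 6, runs 6→8
T3: waits 8, runs 8→20
T4: waits 20, runs 20→30
Sum = 0+6+8+20 = 34.
SPT (increasing processing time): T2 T1 T4 T3.
T2: waits 0, runs 0→2
T1: waits 2, runs 2→8
T4: waits 8, runs 8→18
T3: waits 18, runs 18→30
Sum = 0+2+8+18 = 28.
Difference = 34 − 28 = 6.

6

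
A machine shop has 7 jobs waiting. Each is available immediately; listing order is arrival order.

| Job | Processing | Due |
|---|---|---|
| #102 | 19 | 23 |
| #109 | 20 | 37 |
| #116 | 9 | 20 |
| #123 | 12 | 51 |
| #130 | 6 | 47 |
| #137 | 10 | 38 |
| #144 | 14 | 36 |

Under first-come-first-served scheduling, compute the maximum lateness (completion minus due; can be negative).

54

FIFO (arrival order): #102 #109 #116 #123 #130 #137 #144.
#102: 0→19, due 23, lateness -4
#109: 19→39, due 37, lateness 2
#116: 39→48, due 20, lateness 28
#123: 48→60, due 51, lateness 9
#130: 60→66, due 47, lateness 19
#137: 66→76, due 38, lateness 38
#144: 76→90, due 36, lateness 54
Maximum = 54.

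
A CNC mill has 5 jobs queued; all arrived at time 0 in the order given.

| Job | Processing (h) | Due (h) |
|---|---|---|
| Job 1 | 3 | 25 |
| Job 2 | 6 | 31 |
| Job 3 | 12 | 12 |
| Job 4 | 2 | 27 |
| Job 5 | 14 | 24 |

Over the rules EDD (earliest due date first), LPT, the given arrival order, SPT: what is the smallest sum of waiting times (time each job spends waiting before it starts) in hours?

41

EDD (increasing due date): Job 3 Job 5 Job 1 Job 4 Job 2.
Job 3: waits 0, runs 0→12
Job 5: waits 12, runs 12→26
Job 1: waits 26, runs 26→29
Job 4: waits 29, runs 29→31
Job 2: waits 31, runs 31→37
Sum = 0+12+26+29+31 = 98.
LPT (decreasing processing time): Job 5 Job 3 Job 2 Job 1 Job 4.
Job 5: waits 0, runs 0→14
Job 3: waits 14, runs 14→26
Job 2: waits 26, runs 26→32
Job 1: waits 32, runs 32→35
Job 4: waits 35, runs 35→37
Sum = 0+14+26+32+35 = 107.
FIFO (arrival order): Job 1 Job 2 Job 3 Job 4 Job 5.
Job 1: waits 0, runs 0→3
Job 2: waits 3, runs 3→9
Job 3: waits 9, runs 9→21
Job 4: waits 21, runs 21→23
Job 5: waits 23, runs 23→37
Sum = 0+3+9+21+23 = 56.
SPT (increasing processing time): Job 4 Job 1 Job 2 Job 3 Job 5.
Job 4: waits 0, runs 0→2
Job 1: waits 2, runs 2→5
Job 2: waits 5, runs 5→11
Job 3: waits 11, runs 11→23
Job 5: waits 23, runs 23→37
Sum = 0+2+5+11+23 = 41.
EDD 98, LPT 107, FIFO 56, SPT 41 → minimum 41.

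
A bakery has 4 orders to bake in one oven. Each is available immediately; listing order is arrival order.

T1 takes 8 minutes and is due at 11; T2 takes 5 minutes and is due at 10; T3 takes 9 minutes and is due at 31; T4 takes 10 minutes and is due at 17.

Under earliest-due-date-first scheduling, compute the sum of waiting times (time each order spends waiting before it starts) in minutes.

41

EDD (increasing due date): T2 T1 T4 T3.
T2: waits 0, runs 0→5
T1: waits 5, runs 5→13
T4: waits 13, runs 13→23
T3: waits 23, runs 23→32
Sum = 0+5+13+23 = 41.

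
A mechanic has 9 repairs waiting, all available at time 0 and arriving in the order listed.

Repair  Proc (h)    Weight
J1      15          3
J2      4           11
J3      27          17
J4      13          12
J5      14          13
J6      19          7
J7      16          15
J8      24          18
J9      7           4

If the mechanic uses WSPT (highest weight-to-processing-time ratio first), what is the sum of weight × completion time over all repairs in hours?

5999

WSPT (decreasing weight/processing-time ratio): J2 J7 J5 J4 J8 J3 J9 J6 J1.
J2: finishes 4, weight 11, w·C = 44
J7: finishes 20, weight 15, w·C = 300
J5: finishes 34, weight 13, w·C = 442
J4: finishes 47, weight 12, w·C = 564
J8: finishes 71, weight 18, w·C = 1278
J3: finishes 98, weight 17, w·C = 1666
J9: finishes 105, weight 4, w·C = 420
J6: finishes 124, weight 7, w·C = 868
J1: finishes 139, weight 3, w·C = 417
Sum = 44+300+442+564+1278+1666+420+868+417 = 5999.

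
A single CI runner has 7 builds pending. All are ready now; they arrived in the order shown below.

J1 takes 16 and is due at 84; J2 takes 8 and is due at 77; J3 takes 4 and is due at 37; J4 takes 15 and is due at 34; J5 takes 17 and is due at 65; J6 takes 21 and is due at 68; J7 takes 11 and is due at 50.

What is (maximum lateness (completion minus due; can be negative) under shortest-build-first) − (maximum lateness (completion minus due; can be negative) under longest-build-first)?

SPT (increasing processing time): J3 J2 J7 J4 J1 J5 J6.
J3: 0→4, due 37, lateness -33
J2: 4→12, due 77, lateness -65
J7: 12→23, due 50, lateness -27
J4: 23→38, due 34, lateness 4
J1: 38→54, due 84, lateness -30
J5: 54→71, due 65, lateness 6
J6: 71→92, due 68, lateness 24
Maximum = 24.
LPT (decreasing processing time): J6 J5 J1 J4 J7 J2 J3.
J6: 0→21, due 68, lateness -47
J5: 21→38, due 65, lateness -27
J1: 38→54, due 84, lateness -30
J4: 54→69, due 34, lateness 35
J7: 69→80, due 50, lateness 30
J2: 80→88, due 77, lateness 11
J3: 88→92, due 37, lateness 55
Maximum = 55.
Difference = 24 − 55 = -31.

-31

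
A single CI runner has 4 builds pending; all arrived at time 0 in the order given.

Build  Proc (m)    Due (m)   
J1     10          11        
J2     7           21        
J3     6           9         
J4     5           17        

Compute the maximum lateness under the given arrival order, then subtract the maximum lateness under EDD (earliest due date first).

7

FIFO (arrival order): J1 J2 J3 J4.
J1: 0→10, due 11, lateness -1
J2: 10→17, due 21, lateness -4
J3: 17→23, due 9, lateness 14
J4: 23→28, due 17, lateness 11
Maximum = 14.
EDD (increasing due date): J3 J1 J4 J2.
J3: 0→6, due 9, lateness -3
J1: 6→16, due 11, lateness 5
J4: 16→21, due 17, lateness 4
J2: 21→28, due 21, lateness 7
Maximum = 7.
Difference = 14 − 7 = 7.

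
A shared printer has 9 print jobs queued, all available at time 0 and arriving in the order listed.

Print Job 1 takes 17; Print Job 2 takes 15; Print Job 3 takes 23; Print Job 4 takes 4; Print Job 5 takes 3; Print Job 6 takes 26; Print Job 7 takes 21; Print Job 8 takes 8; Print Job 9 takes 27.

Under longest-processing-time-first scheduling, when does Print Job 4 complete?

141

LPT (decreasing processing time): Print Job 9 Print Job 6 Print Job 3 Print Job 7 Print Job 1 Print Job 2 Print Job 8 Print Job 4 Print Job 5.
Print Job 9: 0→27
Print Job 6: 27→53
Print Job 3: 53→76
Print Job 7: 76→97
Print Job 1: 97→114
Print Job 2: 114→129
Print Job 8: 129→137
Print Job 4: 137→141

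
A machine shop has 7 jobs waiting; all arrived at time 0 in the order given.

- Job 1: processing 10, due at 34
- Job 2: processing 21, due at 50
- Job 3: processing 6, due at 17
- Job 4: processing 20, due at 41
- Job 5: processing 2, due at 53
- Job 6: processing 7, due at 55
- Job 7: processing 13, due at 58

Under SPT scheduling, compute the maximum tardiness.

29

SPT (increasing processing time): Job 5 Job 3 Job 6 Job 1 Job 7 Job 4 Job 2.
Job 5: 0→2, due 53, tardiness 0
Job 3: 2→8, due 17, tardiness 0
Job 6: 8→15, due 55, tardiness 0
Job 1: 15→25, due 34, tardiness 0
Job 7: 25→38, due 58, tardiness 0
Job 4: 38→58, due 41, tardiness 17
Job 2: 58→79, due 50, tardiness 29
Maximum = 29.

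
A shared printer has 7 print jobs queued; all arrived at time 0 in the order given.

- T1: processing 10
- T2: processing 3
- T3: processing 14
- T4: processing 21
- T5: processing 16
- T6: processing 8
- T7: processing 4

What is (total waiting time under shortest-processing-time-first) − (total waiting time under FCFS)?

SPT (increasing processing time): T2 T7 T6 T1 T3 T5 T4.
T2: waits 0, runs 0→3
T7: waits 3, runs 3→7
T6: waits 7, runs 7→15
T1: waits 15, runs 15→25
T3: waits 25, runs 25→39
T5: waits 39, runs 39→55
T4: waits 55, runs 55→76
Sum = 0+3+7+15+25+39+55 = 144.
FIFO (arrival order): T1 T2 T3 T4 T5 T6 T7.
T1: waits 0, runs 0→10
T2: waits 10, runs 10→13
T3: waits 13, runs 13→27
T4: waits 27, runs 27→48
T5: waits 48, runs 48→64
T6: waits 64, runs 64→72
T7: waits 72, runs 72→76
Sum = 0+10+13+27+48+64+72 = 234.
Difference = 144 − 234 = -90.

-90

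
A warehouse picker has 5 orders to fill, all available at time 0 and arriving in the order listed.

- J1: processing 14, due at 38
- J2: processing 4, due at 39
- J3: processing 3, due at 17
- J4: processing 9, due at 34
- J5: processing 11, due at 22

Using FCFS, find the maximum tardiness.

FIFO (arrival order): J1 J2 J3 J4 J5.
J1: 0→14, due 38, tardiness 0
J2: 14→18, due 39, tardiness 0
J3: 18→21, due 17, tardiness 4
J4: 21→30, due 34, tardiness 0
J5: 30→41, due 22, tardiness 19
Maximum = 19.

19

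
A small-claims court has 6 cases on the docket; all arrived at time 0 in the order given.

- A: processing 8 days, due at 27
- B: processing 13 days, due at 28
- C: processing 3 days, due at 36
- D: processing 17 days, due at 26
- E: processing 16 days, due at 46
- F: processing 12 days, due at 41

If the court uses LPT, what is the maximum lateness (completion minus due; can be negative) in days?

39

LPT (decreasing processing time): D E B F A C.
D: 0→17, due 26, lateness -9
E: 17→33, due 46, lateness -13
B: 33→46, due 28, lateness 18
F: 46→58, due 41, lateness 17
A: 58→66, due 27, lateness 39
C: 66→69, due 36, lateness 33
Maximum = 39.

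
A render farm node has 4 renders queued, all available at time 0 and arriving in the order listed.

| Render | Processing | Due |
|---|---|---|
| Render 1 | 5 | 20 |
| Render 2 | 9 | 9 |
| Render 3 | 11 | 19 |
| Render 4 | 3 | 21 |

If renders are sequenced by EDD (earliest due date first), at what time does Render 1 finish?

25

EDD (increasing due date): Render 2 Render 3 Render 1 Render 4.
Render 2: 0→9
Render 3: 9→20
Render 1: 20→25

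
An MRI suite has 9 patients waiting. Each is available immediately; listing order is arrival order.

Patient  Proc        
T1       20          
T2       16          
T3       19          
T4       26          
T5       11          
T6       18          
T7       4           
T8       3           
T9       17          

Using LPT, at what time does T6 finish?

83

LPT (decreasing processing time): T4 T1 T3 T6 T9 T2 T5 T7 T8.
T4: 0→26
T1: 26→46
T3: 46→65
T6: 65→83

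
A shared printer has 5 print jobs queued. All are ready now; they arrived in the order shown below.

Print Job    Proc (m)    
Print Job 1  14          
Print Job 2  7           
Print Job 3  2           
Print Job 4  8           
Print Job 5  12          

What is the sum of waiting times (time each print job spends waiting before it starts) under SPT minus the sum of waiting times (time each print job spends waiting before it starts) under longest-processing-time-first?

SPT (increasing processing time): Print Job 3 Print Job 2 Print Job 4 Print Job 5 Print Job 1.
Print Job 3: waits 0, runs 0→2
Print Job 2: waits 2, runs 2→9
Print Job 4: waits 9, runs 9→17
Print Job 5: waits 17, runs 17→29
Print Job 1: waits 29, runs 29→43
Sum = 0+2+9+17+29 = 57.
LPT (decreasing processing time): Print Job 1 Print Job 5 Print Job 4 Print Job 2 Print Job 3.
Print Job 1: waits 0, runs 0→14
Print Job 5: waits 14, runs 14→26
Print Job 4: waits 26, runs 26→34
Print Job 2: waits 34, runs 34→41
Print Job 3: waits 41, runs 41→43
Sum = 0+14+26+34+41 = 115.
Difference = 57 − 115 = -58.

-58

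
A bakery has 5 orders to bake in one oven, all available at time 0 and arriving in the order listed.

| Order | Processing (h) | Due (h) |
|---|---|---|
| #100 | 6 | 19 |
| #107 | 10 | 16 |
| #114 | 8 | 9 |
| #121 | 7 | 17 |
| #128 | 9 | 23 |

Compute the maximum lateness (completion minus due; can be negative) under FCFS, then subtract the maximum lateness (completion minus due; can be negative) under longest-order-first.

-4

FIFO (arrival order): #100 #107 #114 #121 #128.
#100: 0→6, due 19, lateness -13
#107: 6→16, due 16, lateness 0
#114: 16→24, due 9, lateness 15
#121: 24→31, due 17, lateness 14
#128: 31→40, due 23, lateness 17
Maximum = 17.
LPT (decreasing processing time): #107 #128 #114 #121 #100.
#107: 0→10, due 16, lateness -6
#128: 10→19, due 23, lateness -4
#114: 19→27, due 9, lateness 18
#121: 27→34, due 17, lateness 17
#100: 34→40, due 19, lateness 21
Maximum = 21.
Difference = 17 − 21 = -4.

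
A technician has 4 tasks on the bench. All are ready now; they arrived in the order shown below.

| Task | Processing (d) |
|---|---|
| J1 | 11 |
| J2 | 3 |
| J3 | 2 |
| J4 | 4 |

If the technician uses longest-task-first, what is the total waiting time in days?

44

LPT (decreasing processing time): J1 J4 J2 J3.
J1: waits 0, runs 0→11
J4: waits 11, runs 11→15
J2: waits 15, runs 15→18
J3: waits 18, runs 18→20
Sum = 0+11+15+18 = 44.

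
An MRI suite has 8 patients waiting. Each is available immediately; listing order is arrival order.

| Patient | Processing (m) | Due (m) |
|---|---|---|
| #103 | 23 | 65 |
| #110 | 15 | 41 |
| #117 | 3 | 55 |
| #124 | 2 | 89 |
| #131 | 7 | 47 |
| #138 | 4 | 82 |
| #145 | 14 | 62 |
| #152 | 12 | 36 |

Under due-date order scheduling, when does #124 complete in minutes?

EDD (increasing due date): #152 #110 #131 #117 #145 #103 #138 #124.
#152: 0→12
#110: 12→27
#131: 27→34
#117: 34→37
#145: 37→51
#103: 51→74
#138: 74→78
#124: 78→80

80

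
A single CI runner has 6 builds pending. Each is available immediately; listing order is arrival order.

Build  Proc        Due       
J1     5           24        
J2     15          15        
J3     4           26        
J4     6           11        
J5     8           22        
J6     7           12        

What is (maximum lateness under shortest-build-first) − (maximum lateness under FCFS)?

SPT (increasing processing time): J3 J1 J4 J6 J5 J2.
J3: 0→4, due 26, lateness -22
J1: 4→9, due 24, lateness -15
J4: 9→15, due 11, lateness 4
J6: 15→22, due 12, lateness 10
J5: 22→30, due 22, lateness 8
J2: 30→45, due 15, lateness 30
Maximum = 30.
FIFO (arrival order): J1 J2 J3 J4 J5 J6.
J1: 0→5, due 24, lateness -19
J2: 5→20, due 15, lateness 5
J3: 20→24, due 26, lateness -2
J4: 24→30, due 11, lateness 19
J5: 30→38, due 22, lateness 16
J6: 38→45, due 12, lateness 33
Maximum = 33.
Difference = 30 − 33 = -3.

-3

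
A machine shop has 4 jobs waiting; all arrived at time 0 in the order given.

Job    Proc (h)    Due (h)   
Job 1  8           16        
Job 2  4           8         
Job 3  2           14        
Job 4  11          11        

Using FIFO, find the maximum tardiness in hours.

FIFO (arrival order): Job 1 Job 2 Job 3 Job 4.
Job 1: 0→8, due 16, tardiness 0
Job 2: 8→12, due 8, tardiness 4
Job 3: 12→14, due 14, tardiness 0
Job 4: 14→25, due 11, tardiness 14
Maximum = 14.

14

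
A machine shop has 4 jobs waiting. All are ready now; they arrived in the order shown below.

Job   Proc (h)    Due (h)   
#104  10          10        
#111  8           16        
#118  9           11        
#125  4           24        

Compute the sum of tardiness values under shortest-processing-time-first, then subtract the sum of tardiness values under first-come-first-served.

6

SPT (increasing processing time): #125 #111 #118 #104.
#125: 0→4, due 24, tardiness 0
#111: 4→12, due 16, tardiness 0
#118: 12→21, due 11, tardiness 10
#104: 21→31, due 10, tardiness 21
Sum = 0+0+10+21 = 31.
FIFO (arrival order): #104 #111 #118 #125.
#104: 0→10, due 10, tardiness 0
#111: 10→18, due 16, tardiness 2
#118: 18→27, due 11, tardiness 16
#125: 27→31, due 24, tardiness 7
Sum = 0+2+16+7 = 25.
Difference = 31 − 25 = 6.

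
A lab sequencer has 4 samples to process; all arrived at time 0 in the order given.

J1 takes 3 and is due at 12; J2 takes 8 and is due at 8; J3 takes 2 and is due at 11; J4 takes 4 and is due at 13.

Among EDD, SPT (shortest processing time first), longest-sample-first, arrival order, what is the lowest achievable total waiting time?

EDD (increasing due date): J2 J3 J1 J4.
J2: waits 0, runs 0→8
J3: waits 8, runs 8→10
J1: waits 10, runs 10→13
J4: waits 13, runs 13→17
Sum = 0+8+10+13 = 31.
SPT (increasing processing time): J3 J1 J4 J2.
J3: waits 0, runs 0→2
J1: waits 2, runs 2→5
J4: waits 5, runs 5→9
J2: waits 9, runs 9→17
Sum = 0+2+5+9 = 16.
LPT (decreasing processing time): J2 J4 J1 J3.
J2: waits 0, runs 0→8
J4: waits 8, runs 8→12
J1: waits 12, runs 12→15
J3: waits 15, runs 15→17
Sum = 0+8+12+15 = 35.
FIFO (arrival order): J1 J2 J3 J4.
J1: waits 0, runs 0→3
J2: waits 3, runs 3→11
J3: waits 11, runs 11→13
J4: waits 13, runs 13→17
Sum = 0+3+11+13 = 27.
EDD 31, SPT 16, LPT 35, FIFO 27 → minimum 16.

16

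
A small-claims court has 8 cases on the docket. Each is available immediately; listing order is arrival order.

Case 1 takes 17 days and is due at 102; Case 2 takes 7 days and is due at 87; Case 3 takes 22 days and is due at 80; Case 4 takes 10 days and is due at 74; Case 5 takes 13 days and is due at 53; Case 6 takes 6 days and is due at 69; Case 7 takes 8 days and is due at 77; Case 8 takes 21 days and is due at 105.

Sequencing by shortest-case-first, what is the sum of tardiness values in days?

SPT (increasing processing time): Case 6 Case 2 Case 7 Case 4 Case 5 Case 1 Case 8 Case 3.
Case 6: 0→6, due 69, tardiness 0
Case 2: 6→13, due 87, tardiness 0
Case 7: 13→21, due 77, tardiness 0
Case 4: 21→31, due 74, tardiness 0
Case 5: 31→44, due 53, tardiness 0
Case 1: 44→61, due 102, tardiness 0
Case 8: 61→82, due 105, tardiness 0
Case 3: 82→104, due 80, tardiness 24
Sum = 0+0+0+0+0+0+0+24 = 24.

24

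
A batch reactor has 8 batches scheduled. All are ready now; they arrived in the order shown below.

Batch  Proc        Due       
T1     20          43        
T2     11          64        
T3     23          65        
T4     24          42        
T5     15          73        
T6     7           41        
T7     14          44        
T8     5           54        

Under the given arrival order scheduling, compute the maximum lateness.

70

FIFO (arrival order): T1 T2 T3 T4 T5 T6 T7 T8.
T1: 0→20, due 43, lateness -23
T2: 20→31, due 64, lateness -33
T3: 31→54, due 65, lateness -11
T4: 54→78, due 42, lateness 36
T5: 78→93, due 73, lateness 20
T6: 93→100, due 41, lateness 59
T7: 100→114, due 44, lateness 70
T8: 114→119, due 54, lateness 65
Maximum = 70.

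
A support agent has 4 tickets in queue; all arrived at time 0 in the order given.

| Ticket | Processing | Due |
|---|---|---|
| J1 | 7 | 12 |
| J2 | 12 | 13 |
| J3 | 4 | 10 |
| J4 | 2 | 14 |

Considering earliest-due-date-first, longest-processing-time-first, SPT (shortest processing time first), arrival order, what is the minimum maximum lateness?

EDD (increasing due date): J3 J1 J2 J4.
J3: 0→4, due 10, lateness -6
J1: 4→11, due 12, lateness -1
J2: 11→23, due 13, lateness 10
J4: 23→25, due 14, lateness 11
Maximum = 11.
LPT (decreasing processing time): J2 J1 J3 J4.
J2: 0→12, due 13, lateness -1
J1: 12→19, due 12, lateness 7
J3: 19→23, due 10, lateness 13
J4: 23→25, due 14, lateness 11
Maximum = 13.
SPT (increasing processing time): J4 J3 J1 J2.
J4: 0→2, due 14, lateness -12
J3: 2→6, due 10, lateness -4
J1: 6→13, due 12, lateness 1
J2: 13→25, due 13, lateness 12
Maximum = 12.
FIFO (arrival order): J1 J2 J3 J4.
J1: 0→7, due 12, lateness -5
J2: 7→19, due 13, lateness 6
J3: 19→23, due 10, lateness 13
J4: 23→25, due 14, lateness 11
Maximum = 13.
EDD 11, LPT 13, SPT 12, FIFO 13 → minimum 11.

11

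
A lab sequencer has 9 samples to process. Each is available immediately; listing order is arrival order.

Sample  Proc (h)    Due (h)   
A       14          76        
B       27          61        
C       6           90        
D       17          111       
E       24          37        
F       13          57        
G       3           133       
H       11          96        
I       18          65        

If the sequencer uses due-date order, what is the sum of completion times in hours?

EDD (increasing due date): E F B I A C H D G.
E: 0→24
F: 24→37
B: 37→64
I: 64→82
A: 82→96
C: 96→102
H: 102→113
D: 113→130
G: 130→133
Sum = 24+37+64+82+96+102+113+130+133 = 781.

781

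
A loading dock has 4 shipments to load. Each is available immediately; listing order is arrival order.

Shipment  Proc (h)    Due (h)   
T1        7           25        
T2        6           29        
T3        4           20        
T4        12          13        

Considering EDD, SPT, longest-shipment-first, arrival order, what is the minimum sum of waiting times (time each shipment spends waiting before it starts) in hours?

31

EDD (increasing due date): T4 T3 T1 T2.
T4: waits 0, runs 0→12
T3: waits 12, runs 12→16
T1: waits 16, runs 16→23
T2: waits 23, runs 23→29
Sum = 0+12+16+23 = 51.
SPT (increasing processing time): T3 T2 T1 T4.
T3: waits 0, runs 0→4
T2: waits 4, runs 4→10
T1: waits 10, runs 10→17
T4: waits 17, runs 17→29
Sum = 0+4+10+17 = 31.
LPT (decreasing processing time): T4 T1 T2 T3.
T4: waits 0, runs 0→12
T1: waits 12, runs 12→19
T2: waits 19, runs 19→25
T3: waits 25, runs 25→29
Sum = 0+12+19+25 = 56.
FIFO (arrival order): T1 T2 T3 T4.
T1: waits 0, runs 0→7
T2: waits 7, runs 7→13
T3: waits 13, runs 13→17
T4: waits 17, runs 17→29
Sum = 0+7+13+17 = 37.
EDD 51, SPT 31, LPT 56, FIFO 37 → minimum 31.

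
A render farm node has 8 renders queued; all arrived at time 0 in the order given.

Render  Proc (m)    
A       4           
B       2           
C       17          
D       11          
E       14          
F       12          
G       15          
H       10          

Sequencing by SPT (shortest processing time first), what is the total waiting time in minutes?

211

SPT (increasing processing time): B A H D F E G C.
B: waits 0, runs 0→2
A: waits 2, runs 2→6
H: waits 6, runs 6→16
D: waits 16, runs 16→27
F: waits 27, runs 27→39
E: waits 39, runs 39→53
G: waits 53, runs 53→68
C: waits 68, runs 68→85
Sum = 0+2+6+16+27+39+53+68 = 211.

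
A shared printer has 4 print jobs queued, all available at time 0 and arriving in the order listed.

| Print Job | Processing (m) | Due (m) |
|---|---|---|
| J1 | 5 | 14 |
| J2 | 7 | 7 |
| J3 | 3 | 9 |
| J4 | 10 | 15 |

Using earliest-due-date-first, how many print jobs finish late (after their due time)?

EDD (increasing due date): J2 J3 J1 J4.
J2: 0→7, due 7, tardiness 0
J3: 7→10, due 9, tardiness 1
J1: 10→15, due 14, tardiness 1
J4: 15→25, due 15, tardiness 10
Late print jobs: 3.

3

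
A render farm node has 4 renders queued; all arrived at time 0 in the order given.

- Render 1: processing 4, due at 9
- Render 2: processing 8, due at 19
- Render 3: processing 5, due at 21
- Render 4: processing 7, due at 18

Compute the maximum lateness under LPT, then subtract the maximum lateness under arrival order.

9

LPT (decreasing processing time): Render 2 Render 4 Render 3 Render 1.
Render 2: 0→8, due 19, lateness -11
Render 4: 8→15, due 18, lateness -3
Render 3: 15→20, due 21, lateness -1
Render 1: 20→24, due 9, lateness 15
Maximum = 15.
FIFO (arrival order): Render 1 Render 2 Render 3 Render 4.
Render 1: 0→4, due 9, lateness -5
Render 2: 4→12, due 19, lateness -7
Render 3: 12→17, due 21, lateness -4
Render 4: 17→24, due 18, lateness 6
Maximum = 6.
Difference = 15 − 6 = 9.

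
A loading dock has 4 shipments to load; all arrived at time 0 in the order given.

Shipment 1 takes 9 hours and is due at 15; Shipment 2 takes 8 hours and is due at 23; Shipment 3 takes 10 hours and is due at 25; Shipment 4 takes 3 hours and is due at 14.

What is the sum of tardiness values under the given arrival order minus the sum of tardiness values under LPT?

FIFO (arrival order): Shipment 1 Shipment 2 Shipment 3 Shipment 4.
Shipment 1: 0→9, due 15, tardiness 0
Shipment 2: 9→17, due 23, tardiness 0
Shipment 3: 17→27, due 25, tardiness 2
Shipment 4: 27→30, due 14, tardiness 16
Sum = 0+0+2+16 = 18.
LPT (decreasing processing time): Shipment 3 Shipment 1 Shipment 2 Shipment 4.
Shipment 3: 0→10, due 25, tardiness 0
Shipment 1: 10→19, due 15, tardiness 4
Shipment 2: 19→27, due 23, tardiness 4
Shipment 4: 27→30, due 14, tardiness 16
Sum = 0+4+4+16 = 24.
Difference = 18 − 24 = -6.

-6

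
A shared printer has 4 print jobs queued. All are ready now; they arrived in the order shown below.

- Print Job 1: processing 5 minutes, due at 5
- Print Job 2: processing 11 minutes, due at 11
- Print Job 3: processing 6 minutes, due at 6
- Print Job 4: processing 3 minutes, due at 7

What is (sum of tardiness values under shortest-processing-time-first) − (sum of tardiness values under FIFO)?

-14

SPT (increasing processing time): Print Job 4 Print Job 1 Print Job 3 Print Job 2.
Print Job 4: 0→3, due 7, tardiness 0
Print Job 1: 3→8, due 5, tardiness 3
Print Job 3: 8→14, due 6, tardiness 8
Print Job 2: 14→25, due 11, tardiness 14
Sum = 0+3+8+14 = 25.
FIFO (arrival order): Print Job 1 Print Job 2 Print Job 3 Print Job 4.
Print Job 1: 0→5, due 5, tardiness 0
Print Job 2: 5→16, due 11, tardiness 5
Print Job 3: 16→22, due 6, tardiness 16
Print Job 4: 22→25, due 7, tardiness 18
Sum = 0+5+16+18 = 39.
Difference = 25 − 39 = -14.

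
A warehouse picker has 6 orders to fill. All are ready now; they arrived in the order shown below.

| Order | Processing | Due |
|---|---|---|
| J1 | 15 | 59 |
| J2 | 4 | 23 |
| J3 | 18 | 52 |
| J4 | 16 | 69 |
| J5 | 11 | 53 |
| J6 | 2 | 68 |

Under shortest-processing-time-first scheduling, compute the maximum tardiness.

SPT (increasing processing time): J6 J2 J5 J1 J4 J3.
J6: 0→2, due 68, tardiness 0
J2: 2→6, due 23, tardiness 0
J5: 6→17, due 53, tardiness 0
J1: 17→32, due 59, tardiness 0
J4: 32→48, due 69, tardiness 0
J3: 48→66, due 52, tardiness 14
Maximum = 14.

14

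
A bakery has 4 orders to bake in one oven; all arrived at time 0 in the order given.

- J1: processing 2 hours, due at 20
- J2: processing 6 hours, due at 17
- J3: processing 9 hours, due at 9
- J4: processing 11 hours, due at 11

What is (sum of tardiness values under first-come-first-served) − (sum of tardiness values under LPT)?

FIFO (arrival order): J1 J2 J3 J4.
J1: 0→2, due 20, tardiness 0
J2: 2→8, due 17, tardiness 0
J3: 8→17, due 9, tardiness 8
J4: 17→28, due 11, tardiness 17
Sum = 0+0+8+17 = 25.
LPT (decreasing processing time): J4 J3 J2 J1.
J4: 0→11, due 11, tardiness 0
J3: 11→20, due 9, tardiness 11
J2: 20→26, due 17, tardiness 9
J1: 26→28, due 20, tardiness 8
Sum = 0+11+9+8 = 28.
Difference = 25 − 28 = -3.

-3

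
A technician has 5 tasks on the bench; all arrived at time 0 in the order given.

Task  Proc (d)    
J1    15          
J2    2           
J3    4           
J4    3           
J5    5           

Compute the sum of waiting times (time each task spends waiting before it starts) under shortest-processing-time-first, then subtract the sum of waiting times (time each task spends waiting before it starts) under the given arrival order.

SPT (increasing processing time): J2 J4 J3 J5 J1.
J2: waits 0, runs 0→2
J4: waits 2, runs 2→5
J3: waits 5, runs 5→9
J5: waits 9, runs 9→14
J1: waits 14, runs 14→29
Sum = 0+2+5+9+14 = 30.
FIFO (arrival order): J1 J2 J3 J4 J5.
J1: waits 0, runs 0→15
J2: waits 15, runs 15→17
J3: waits 17, runs 17→21
J4: waits 21, runs 21→24
J5: waits 24, runs 24→29
Sum = 0+15+17+21+24 = 77.
Difference = 30 − 77 = -47.

-47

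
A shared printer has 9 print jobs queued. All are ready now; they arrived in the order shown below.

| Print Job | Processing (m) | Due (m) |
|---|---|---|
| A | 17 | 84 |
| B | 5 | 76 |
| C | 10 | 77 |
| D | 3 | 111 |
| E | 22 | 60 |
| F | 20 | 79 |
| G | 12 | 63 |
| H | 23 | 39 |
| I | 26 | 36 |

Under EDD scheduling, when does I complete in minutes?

EDD (increasing due date): I H E G B C F A D.
I: 0→26

26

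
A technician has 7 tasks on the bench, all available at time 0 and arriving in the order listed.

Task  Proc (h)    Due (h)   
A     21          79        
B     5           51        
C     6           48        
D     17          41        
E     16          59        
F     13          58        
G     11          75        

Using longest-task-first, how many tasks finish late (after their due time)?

4

LPT (decreasing processing time): A D E F G C B.
A: 0→21, due 79, tardiness 0
D: 21→38, due 41, tardiness 0
E: 38→54, due 59, tardiness 0
F: 54→67, due 58, tardiness 9
G: 67→78, due 75, tardiness 3
C: 78→84, due 48, tardiness 36
B: 84→89, due 51, tardiness 38
Late tasks: 4.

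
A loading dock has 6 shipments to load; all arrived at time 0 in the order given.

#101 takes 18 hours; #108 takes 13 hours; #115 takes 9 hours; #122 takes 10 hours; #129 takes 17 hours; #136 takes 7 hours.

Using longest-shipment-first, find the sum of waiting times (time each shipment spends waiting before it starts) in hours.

226

LPT (decreasing processing time): #101 #129 #108 #122 #115 #136.
#101: waits 0, runs 0→18
#129: waits 18, runs 18→35
#108: waits 35, runs 35→48
#122: waits 48, runs 48→58
#115: waits 58, runs 58→67
#136: waits 67, runs 67→74
Sum = 0+18+35+48+58+67 = 226.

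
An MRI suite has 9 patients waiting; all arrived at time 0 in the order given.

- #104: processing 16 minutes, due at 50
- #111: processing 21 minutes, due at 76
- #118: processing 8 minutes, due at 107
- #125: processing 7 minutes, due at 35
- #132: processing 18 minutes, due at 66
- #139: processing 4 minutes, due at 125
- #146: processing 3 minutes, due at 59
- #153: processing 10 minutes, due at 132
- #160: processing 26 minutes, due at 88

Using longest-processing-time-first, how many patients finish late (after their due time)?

3

LPT (decreasing processing time): #160 #111 #132 #104 #153 #118 #125 #139 #146.
#160: 0→26, due 88, tardiness 0
#111: 26→47, due 76, tardiness 0
#132: 47→65, due 66, tardiness 0
#104: 65→81, due 50, tardiness 31
#153: 81→91, due 132, tardiness 0
#118: 91→99, due 107, tardiness 0
#125: 99→106, due 35, tardiness 71
#139: 106→110, due 125, tardiness 0
#146: 110→113, due 59, tardiness 54
Late patients: 3.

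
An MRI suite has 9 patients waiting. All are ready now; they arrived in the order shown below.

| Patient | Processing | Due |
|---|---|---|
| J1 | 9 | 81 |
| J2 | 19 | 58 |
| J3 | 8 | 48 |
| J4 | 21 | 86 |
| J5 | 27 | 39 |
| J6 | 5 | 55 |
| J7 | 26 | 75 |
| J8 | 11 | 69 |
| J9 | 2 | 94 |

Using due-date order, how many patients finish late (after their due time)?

EDD (increasing due date): J5 J3 J6 J2 J8 J7 J1 J4 J9.
J5: 0→27, due 39, tardiness 0
J3: 27→35, due 48, tardiness 0
J6: 35→40, due 55, tardiness 0
J2: 40→59, due 58, tardiness 1
J8: 59→70, due 69, tardiness 1
J7: 70→96, due 75, tardiness 21
J1: 96→105, due 81, tardiness 24
J4: 105→126, due 86, tardiness 40
J9: 126→128, due 94, tardiness 34
Late patients: 6.

6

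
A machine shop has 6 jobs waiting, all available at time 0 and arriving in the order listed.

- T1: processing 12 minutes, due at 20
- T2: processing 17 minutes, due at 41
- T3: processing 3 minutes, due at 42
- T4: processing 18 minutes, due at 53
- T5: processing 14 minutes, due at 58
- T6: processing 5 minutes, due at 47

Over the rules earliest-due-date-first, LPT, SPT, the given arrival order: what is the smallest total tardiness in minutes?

13

EDD (increasing due date): T1 T2 T3 T6 T4 T5.
T1: 0→12, due 20, tardiness 0
T2: 12→29, due 41, tardiness 0
T3: 29→32, due 42, tardiness 0
T6: 32→37, due 47, tardiness 0
T4: 37→55, due 53, tardiness 2
T5: 55→69, due 58, tardiness 11
Sum = 0+0+0+0+2+11 = 13.
LPT (decreasing processing time): T4 T2 T5 T1 T6 T3.
T4: 0→18, due 53, tardiness 0
T2: 18→35, due 41, tardiness 0
T5: 35→49, due 58, tardiness 0
T1: 49→61, due 20, tardiness 41
T6: 61→66, due 47, tardiness 19
T3: 66→69, due 42, tardiness 27
Sum = 0+0+0+41+19+27 = 87.
SPT (increasing processing time): T3 T6 T1 T5 T2 T4.
T3: 0→3, due 42, tardiness 0
T6: 3→8, due 47, tardiness 0
T1: 8→20, due 20, tardiness 0
T5: 20→34, due 58, tardiness 0
T2: 34→51, due 41, tardiness 10
T4: 51→69, due 53, tardiness 16
Sum = 0+0+0+0+10+16 = 26.
FIFO (arrival order): T1 T2 T3 T4 T5 T6.
T1: 0→12, due 20, tardiness 0
T2: 12→29, due 41, tardiness 0
T3: 29→32, due 42, tardiness 0
T4: 32→50, due 53, tardiness 0
T5: 50→64, due 58, tardiness 6
T6: 64→69, due 47, tardiness 22
Sum = 0+0+0+0+6+22 = 28.
EDD 13, LPT 87, SPT 26, FIFO 28 → minimum 13.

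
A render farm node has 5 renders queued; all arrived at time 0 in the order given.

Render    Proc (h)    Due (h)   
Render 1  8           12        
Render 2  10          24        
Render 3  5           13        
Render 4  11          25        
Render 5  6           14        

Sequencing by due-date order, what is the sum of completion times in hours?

109

EDD (increasing due date): Render 1 Render 3 Render 5 Render 2 Render 4.
Render 1: 0→8
Render 3: 8→13
Render 5: 13→19
Render 2: 19→29
Render 4: 29→40
Sum = 8+13+19+29+40 = 109.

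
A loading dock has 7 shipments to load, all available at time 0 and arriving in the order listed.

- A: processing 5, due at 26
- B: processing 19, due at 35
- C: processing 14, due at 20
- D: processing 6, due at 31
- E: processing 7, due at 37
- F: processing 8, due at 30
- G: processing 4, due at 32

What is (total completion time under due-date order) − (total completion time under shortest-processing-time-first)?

EDD (increasing due date): C A F D G B E.
C: 0→14
A: 14→19
F: 19→27
D: 27→33
G: 33→37
B: 37→56
E: 56→63
Sum = 14+19+27+33+37+56+63 = 249.
SPT (increasing processing time): G A D E F C B.
G: 0→4
A: 4→9
D: 9→15
E: 15→22
F: 22→30
C: 30→44
B: 44→63
Sum = 4+9+15+22+30+44+63 = 187.
Difference = 249 − 187 = 62.

62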